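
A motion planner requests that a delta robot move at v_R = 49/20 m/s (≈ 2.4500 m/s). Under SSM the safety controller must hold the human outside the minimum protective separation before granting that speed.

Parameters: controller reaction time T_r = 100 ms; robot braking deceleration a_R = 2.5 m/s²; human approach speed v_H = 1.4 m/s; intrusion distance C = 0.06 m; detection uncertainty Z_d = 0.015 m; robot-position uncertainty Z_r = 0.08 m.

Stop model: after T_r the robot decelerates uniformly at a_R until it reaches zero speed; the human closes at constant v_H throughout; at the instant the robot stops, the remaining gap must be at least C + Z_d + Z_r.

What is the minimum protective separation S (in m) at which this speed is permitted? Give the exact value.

T_s = v_R/a_R = (49/20)/(5/2) = 0.9800 s
robot covers v_R·T_r = 2.4500·0.1000 = 0.2450 m before braking
robot under decel: 2.4500²/(2·2.5000) = 1.2005 m
human over T_r+T_s: 1.4000·(0.1000+0.9800) = 1.5120 m
C+Z_d+Z_r = 0.0600+0.0150+0.0800 = 0.1550 m
S_min ≈ 0.2450+1.2005+1.5120+0.1550  ⇒  S_min = 249/80 m

S_min = 249/80 m = 3.1125 m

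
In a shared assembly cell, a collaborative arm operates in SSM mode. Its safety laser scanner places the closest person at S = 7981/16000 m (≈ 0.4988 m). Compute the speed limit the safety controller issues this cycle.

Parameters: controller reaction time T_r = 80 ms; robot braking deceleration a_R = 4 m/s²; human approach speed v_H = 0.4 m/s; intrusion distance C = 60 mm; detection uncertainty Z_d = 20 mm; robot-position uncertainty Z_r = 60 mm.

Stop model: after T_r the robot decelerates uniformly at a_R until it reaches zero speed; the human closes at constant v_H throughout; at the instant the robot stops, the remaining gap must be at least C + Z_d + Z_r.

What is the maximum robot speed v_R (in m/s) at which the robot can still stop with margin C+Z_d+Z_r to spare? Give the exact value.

v_R_max = 21/20 m/s = 1.0500 m/s

at the boundary: (1/8)·v² + (9/50)·v + (-5229/16000) = 0
  disc = (9/50)² − 4·(1/8)·(-5229/16000) = 31329/160000 ; √disc = 177/400
  v_R = (−(9/50) + 177/400) / (2·(1/8)) = 21/20 m/s
check:
T_s = v_R/a_R = (21/20)/4 = 0.2625 s
reaction-phase robot travel = 1.0500·0.0800 = 0.0840 m
robot under decel: 1.0500²/(2·4.0000) = 0.1378 m
human over T_r+T_s: 0.4000·(0.0800+0.2625) = 0.1370 m
margins: 0.0600+0.0200+0.0600 = 0.1400 m
sum ≈ 0.0840+0.1378+0.1370+0.1400 ≈ 0.4988 m = S ✓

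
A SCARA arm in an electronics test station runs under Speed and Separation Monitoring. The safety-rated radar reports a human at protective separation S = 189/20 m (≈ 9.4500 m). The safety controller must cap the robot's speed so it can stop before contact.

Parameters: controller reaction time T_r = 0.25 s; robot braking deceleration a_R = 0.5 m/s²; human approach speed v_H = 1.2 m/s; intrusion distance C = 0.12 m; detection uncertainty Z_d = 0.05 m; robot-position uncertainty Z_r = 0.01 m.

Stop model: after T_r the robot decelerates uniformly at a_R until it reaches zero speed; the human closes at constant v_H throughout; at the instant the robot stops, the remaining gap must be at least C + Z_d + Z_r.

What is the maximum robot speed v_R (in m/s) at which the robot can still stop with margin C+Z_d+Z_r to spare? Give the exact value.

v_R_max = 39/20 m/s = 1.9500 m/s

collect terms ⇒ (1)·v_R² + (53/20)·v_R + (-897/100) = 0
  disc = (53/20)² − 4·(1)·(-897/100) = 17161/400 ; √disc = 131/20
  v_R = (−(53/20) + 131/20) / (2·(1)) = 39/20 m/s
check:
braking lasts T_s = (39/20)/(1/2) = 3.9000 s
robot covers v_R·T_r = 1.9500·0.2500 = 0.4875 m before braking
braking distance = 1.9500²/(2·0.5000) = 3.8025 m
person approaches 1.2000·(0.2500+3.9000) = 4.9800 m
C+Z_d+Z_r = 0.1200+0.0500+0.0100 = 0.1800 m
sum ≈ 0.4875+3.8025+4.9800+0.1800 ≈ 9.4500 m = S ✓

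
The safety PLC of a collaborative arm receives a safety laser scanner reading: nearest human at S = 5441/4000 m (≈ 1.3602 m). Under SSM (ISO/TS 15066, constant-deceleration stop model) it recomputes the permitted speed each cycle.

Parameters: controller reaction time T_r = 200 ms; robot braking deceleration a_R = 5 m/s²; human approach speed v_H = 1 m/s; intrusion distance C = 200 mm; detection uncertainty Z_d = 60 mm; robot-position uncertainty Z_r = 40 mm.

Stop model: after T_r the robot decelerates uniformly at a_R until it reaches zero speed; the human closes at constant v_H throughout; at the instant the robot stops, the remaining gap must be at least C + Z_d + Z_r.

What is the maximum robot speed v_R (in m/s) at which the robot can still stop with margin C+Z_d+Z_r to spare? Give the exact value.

at the boundary: (1/10)·v² + (2/5)·v + (-3441/4000) = 0
  disc = (2/5)² − 4·(1/10)·(-3441/4000) = 5041/10000 ; √disc = 71/100
  v_R = (−(2/5) + 71/100) / (2·(1/10)) = 31/20 m/s
check:
T_s = v_R/a_R = (31/20)/5 = 0.3100 s
reaction-phase robot travel = 1.5500·0.2000 = 0.3100 m
braking distance = 1.5500²/(2·5.0000) = 0.2402 m
person approaches 1.0000·(0.2000+0.3100) = 0.5100 m
residual clearance needed = 0.2000+0.0600+0.0400 = 0.3000 m
sum ≈ 0.3100+0.2402+0.5100+0.3000 ≈ 1.3602 m = S ✓

v_R_max = 31/20 m/s = 1.5500 m/s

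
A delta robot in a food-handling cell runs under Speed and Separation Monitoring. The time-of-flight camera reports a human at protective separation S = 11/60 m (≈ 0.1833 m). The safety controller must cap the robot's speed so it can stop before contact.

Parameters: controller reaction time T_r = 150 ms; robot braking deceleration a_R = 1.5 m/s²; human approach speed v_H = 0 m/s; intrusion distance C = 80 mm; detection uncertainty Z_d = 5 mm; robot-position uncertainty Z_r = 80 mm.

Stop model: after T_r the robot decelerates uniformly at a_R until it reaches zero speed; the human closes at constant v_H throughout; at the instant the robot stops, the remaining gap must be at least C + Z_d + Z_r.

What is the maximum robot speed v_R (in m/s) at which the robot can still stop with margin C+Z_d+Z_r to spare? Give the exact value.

collect terms ⇒ (1/3)·v_R² + (3/20)·v_R + (-11/600) = 0
  disc = (3/20)² − 4·(1/3)·(-11/600) = 169/3600 ; √disc = 13/60
  v_R = (−(3/20) + 13/60) / (2·(1/3)) = 1/10 m/s
check:
braking lasts T_s = (1/10)/(3/2) = 0.0667 s
reaction-phase robot travel = 0.1000·0.1500 = 0.0150 m
braking distance = 0.1000²/(2·1.5000) = 0.0033 m
human over T_r+T_s: 0.0000·(0.1500+0.0667) = 0.0000 m
margins: 0.0800+0.0050+0.0800 = 0.1650 m
sum ≈ 0.0150+0.0033+0.0000+0.1650 ≈ 0.1833 m = S ✓

v_R_max = 1/10 m/s = 0.1000 m/s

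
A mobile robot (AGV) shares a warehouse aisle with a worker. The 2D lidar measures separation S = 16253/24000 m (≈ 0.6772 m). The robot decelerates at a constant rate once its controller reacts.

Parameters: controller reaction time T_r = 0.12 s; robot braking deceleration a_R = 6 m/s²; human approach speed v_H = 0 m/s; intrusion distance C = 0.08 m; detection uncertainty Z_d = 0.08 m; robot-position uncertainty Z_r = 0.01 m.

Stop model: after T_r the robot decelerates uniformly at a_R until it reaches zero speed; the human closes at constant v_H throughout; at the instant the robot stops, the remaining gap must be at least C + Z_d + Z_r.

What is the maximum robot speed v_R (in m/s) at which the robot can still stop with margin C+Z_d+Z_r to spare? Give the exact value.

v_R_max = 37/20 m/s = 1.8500 m/s

quadratic (1/12)·v² + (3/25)·v + (-12173/24000) = 0
  disc = (3/25)² − 4·(1/12)·(-12173/24000) = 66049/360000 ; √disc = 257/600
  v_R = (−(3/25) + 257/600) / (2·(1/12)) = 37/20 m/s
check:
braking lasts T_s = (37/20)/6 = 0.3083 s
robot covers v_R·T_r = 1.8500·0.1200 = 0.2220 m before braking
robot under decel: 1.8500²/(2·6.0000) = 0.2852 m
person approaches 0.0000·(0.1200+0.3083) = 0.0000 m
residual clearance needed = 0.0800+0.0800+0.0100 = 0.1700 m
sum ≈ 0.2220+0.2852+0.0000+0.1700 ≈ 0.6772 m = S ✓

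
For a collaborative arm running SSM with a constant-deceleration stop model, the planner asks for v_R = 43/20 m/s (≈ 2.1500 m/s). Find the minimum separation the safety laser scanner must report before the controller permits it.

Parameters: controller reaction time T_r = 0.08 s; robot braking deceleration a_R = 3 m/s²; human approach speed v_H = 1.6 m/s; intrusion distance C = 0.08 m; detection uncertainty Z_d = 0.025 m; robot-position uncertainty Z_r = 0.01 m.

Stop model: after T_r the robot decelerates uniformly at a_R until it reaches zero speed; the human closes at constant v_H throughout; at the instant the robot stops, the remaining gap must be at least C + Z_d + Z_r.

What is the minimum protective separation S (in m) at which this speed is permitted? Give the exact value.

braking lasts T_s = (43/20)/3 = 0.7167 s
robot in T_r: 2.1500·0.0800 = 0.1720 m
robot covers 2.1500·0.7167 − ½·3.0000·0.7167² = 0.7704 m while stopping
human closes 1.6000·0.7967 = 1.2747 m
residual clearance needed = 0.0800+0.0250+0.0100 = 0.1150 m
S_min ≈ 0.1720+0.7704+1.2747+0.1150  ⇒  S_min = 5597/2400 m

S_min = 5597/2400 m = 2.3321 m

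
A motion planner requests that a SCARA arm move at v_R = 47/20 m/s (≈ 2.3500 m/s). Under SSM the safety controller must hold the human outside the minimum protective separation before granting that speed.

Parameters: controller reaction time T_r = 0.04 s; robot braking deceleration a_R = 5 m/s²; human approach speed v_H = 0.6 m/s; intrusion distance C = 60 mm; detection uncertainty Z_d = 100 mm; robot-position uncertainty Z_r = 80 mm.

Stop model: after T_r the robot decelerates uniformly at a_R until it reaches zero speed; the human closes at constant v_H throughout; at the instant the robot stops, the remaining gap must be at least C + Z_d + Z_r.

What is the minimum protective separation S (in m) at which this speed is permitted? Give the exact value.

stop time T_s = (47/20)/5 = 0.4700 s
robot covers v_R·T_r = 2.3500·0.0400 = 0.0940 m before braking
robot covers 2.3500·0.4700 − ½·5.0000·0.4700² = 0.5523 m while stopping
human closes 0.6000·0.5100 = 0.3060 m
C+Z_d+Z_r = 0.0600+0.1000+0.0800 = 0.2400 m
S_min ≈ 0.0940+0.5523+0.3060+0.2400  ⇒  S_min = 4769/4000 m

S_min = 4769/4000 m = 1.1923 m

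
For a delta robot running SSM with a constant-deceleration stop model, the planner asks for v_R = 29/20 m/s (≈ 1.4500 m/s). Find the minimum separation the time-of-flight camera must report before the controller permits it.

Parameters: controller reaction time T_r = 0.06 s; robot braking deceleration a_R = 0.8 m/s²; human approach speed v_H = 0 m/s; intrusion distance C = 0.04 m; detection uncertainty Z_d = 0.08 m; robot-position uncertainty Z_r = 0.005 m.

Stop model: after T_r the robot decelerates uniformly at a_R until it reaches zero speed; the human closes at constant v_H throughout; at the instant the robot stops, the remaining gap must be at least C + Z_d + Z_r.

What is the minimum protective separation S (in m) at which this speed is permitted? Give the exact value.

T_s = v_R/a_R = (29/20)/(4/5) = 1.8125 s
robot covers v_R·T_r = 1.4500·0.0600 = 0.0870 m before braking
robot under decel: 1.4500²/(2·0.8000) = 1.3141 m
human closes 0.0000·1.8725 = 0.0000 m
margins: 0.0400+0.0800+0.0050 = 0.1250 m
S_min ≈ 0.0870+1.3141+0.0000+0.1250  ⇒  S_min = 24417/16000 m

S_min = 24417/16000 m = 1.5261 m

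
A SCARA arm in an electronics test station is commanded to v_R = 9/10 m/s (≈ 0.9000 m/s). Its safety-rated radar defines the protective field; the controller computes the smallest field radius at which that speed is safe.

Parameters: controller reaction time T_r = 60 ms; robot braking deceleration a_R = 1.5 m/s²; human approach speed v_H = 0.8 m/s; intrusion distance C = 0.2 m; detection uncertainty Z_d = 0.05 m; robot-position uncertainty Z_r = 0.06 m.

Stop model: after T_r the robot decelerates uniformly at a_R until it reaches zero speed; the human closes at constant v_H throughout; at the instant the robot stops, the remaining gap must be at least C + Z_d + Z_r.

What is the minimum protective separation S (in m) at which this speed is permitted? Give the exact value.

stop time T_s = (9/10)/(3/2) = 0.6000 s
robot covers v_R·T_r = 0.9000·0.0600 = 0.0540 m before braking
robot under decel: 0.9000²/(2·1.5000) = 0.2700 m
human closes 0.8000·0.6600 = 0.5280 m
C+Z_d+Z_r = 0.2000+0.0500+0.0600 = 0.3100 m
S_min ≈ 0.0540+0.2700+0.5280+0.3100  ⇒  S_min = 581/500 m

S_min = 581/500 m = 1.1620 m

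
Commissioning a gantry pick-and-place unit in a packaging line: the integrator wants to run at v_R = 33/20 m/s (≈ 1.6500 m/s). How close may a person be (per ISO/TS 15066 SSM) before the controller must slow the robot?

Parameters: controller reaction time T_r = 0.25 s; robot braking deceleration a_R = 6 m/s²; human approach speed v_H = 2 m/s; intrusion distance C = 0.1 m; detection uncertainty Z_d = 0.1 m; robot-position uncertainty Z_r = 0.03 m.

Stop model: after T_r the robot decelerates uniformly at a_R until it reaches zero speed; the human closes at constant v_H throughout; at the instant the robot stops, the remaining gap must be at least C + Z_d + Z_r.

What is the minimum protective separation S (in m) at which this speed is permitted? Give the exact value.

S_min = 3071/1600 m = 1.9194 m

T_s = v_R/a_R = (33/20)/6 = 0.2750 s
robot covers v_R·T_r = 1.6500·0.2500 = 0.4125 m before braking
robot under decel: 1.6500²/(2·6.0000) = 0.2269 m
human closes 2.0000·0.5250 = 1.0500 m
margins: 0.1000+0.1000+0.0300 = 0.2300 m
S_min ≈ 0.4125+0.2269+1.0500+0.2300  ⇒  S_min = 3071/1600 m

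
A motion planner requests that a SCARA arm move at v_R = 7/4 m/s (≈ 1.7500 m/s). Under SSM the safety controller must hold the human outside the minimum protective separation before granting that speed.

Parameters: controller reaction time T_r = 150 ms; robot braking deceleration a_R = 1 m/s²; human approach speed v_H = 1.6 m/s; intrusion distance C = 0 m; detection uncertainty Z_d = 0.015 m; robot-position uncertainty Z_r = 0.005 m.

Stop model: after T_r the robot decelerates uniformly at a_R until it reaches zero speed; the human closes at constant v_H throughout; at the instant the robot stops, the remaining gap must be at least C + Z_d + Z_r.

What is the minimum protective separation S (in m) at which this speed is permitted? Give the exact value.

stop time T_s = (7/4)/1 = 1.7500 s
robot covers v_R·T_r = 1.7500·0.1500 = 0.2625 m before braking
robot covers 1.7500·1.7500 − ½·1.0000·1.7500² = 1.5312 m while stopping
human closes 1.6000·1.9000 = 3.0400 m
residual clearance needed = 0.0000+0.0150+0.0050 = 0.0200 m
S_min ≈ 0.2625+1.5312+3.0400+0.0200  ⇒  S_min = 3883/800 m

S_min = 3883/800 m = 4.8537 m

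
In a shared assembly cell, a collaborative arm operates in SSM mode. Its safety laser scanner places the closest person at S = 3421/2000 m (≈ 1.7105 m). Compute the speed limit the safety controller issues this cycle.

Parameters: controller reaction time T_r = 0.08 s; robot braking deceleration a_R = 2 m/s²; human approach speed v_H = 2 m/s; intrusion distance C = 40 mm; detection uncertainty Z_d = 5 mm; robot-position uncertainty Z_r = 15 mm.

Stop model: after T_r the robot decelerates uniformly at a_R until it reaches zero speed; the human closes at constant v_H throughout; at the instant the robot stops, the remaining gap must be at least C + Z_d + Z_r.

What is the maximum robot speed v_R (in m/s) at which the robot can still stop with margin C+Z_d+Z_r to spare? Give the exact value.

at the boundary: (1/4)·v² + (27/25)·v + (-2981/2000) = 0
  disc = (27/25)² − 4·(1/4)·(-2981/2000) = 26569/10000 ; √disc = 163/100
  v_R = (−(27/25) + 163/100) / (2·(1/4)) = 11/10 m/s
check:
T_s = v_R/a_R = (11/10)/2 = 0.5500 s
reaction-phase robot travel = 1.1000·0.0800 = 0.0880 m
robot covers 1.1000·0.5500 − ½·2.0000·0.5500² = 0.3025 m while stopping
human closes 2.0000·0.6300 = 1.2600 m
margins: 0.0400+0.0050+0.0150 = 0.0600 m
sum ≈ 0.0880+0.3025+1.2600+0.0600 ≈ 1.7105 m = S ✓

v_R_max = 11/10 m/s = 1.1000 m/s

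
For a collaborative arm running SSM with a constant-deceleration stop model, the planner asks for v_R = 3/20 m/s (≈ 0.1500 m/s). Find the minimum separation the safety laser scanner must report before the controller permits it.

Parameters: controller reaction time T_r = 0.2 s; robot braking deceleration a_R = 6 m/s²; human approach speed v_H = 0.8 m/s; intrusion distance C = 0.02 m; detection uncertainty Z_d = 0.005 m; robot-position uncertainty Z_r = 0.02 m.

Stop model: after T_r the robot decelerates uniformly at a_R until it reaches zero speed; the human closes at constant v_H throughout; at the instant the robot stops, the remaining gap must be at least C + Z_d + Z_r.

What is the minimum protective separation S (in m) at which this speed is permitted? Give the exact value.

S_min = 411/1600 m = 0.2569 m

braking lasts T_s = (3/20)/6 = 0.0250 s
robot in T_r: 0.1500·0.2000 = 0.0300 m
robot under decel: 0.1500²/(2·6.0000) = 0.0019 m
human over T_r+T_s: 0.8000·(0.2000+0.0250) = 0.1800 m
residual clearance needed = 0.0200+0.0050+0.0200 = 0.0450 m
S_min ≈ 0.0300+0.0019+0.1800+0.0450  ⇒  S_min = 411/1600 m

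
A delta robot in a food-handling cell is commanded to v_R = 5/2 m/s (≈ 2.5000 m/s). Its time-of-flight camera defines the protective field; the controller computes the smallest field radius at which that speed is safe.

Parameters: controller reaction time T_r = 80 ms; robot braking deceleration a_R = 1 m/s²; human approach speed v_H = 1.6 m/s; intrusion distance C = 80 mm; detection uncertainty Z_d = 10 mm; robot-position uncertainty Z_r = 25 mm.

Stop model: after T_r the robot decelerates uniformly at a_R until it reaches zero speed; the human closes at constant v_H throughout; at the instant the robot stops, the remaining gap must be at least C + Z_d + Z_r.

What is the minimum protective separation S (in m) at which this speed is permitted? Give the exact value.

braking lasts T_s = (5/2)/1 = 2.5000 s
robot in T_r: 2.5000·0.0800 = 0.2000 m
braking distance = 2.5000²/(2·1.0000) = 3.1250 m
human closes 1.6000·2.5800 = 4.1280 m
C+Z_d+Z_r = 0.0800+0.0100+0.0250 = 0.1150 m
S_min ≈ 0.2000+3.1250+4.1280+0.1150  ⇒  S_min = 946/125 m

S_min = 946/125 m = 7.5680 m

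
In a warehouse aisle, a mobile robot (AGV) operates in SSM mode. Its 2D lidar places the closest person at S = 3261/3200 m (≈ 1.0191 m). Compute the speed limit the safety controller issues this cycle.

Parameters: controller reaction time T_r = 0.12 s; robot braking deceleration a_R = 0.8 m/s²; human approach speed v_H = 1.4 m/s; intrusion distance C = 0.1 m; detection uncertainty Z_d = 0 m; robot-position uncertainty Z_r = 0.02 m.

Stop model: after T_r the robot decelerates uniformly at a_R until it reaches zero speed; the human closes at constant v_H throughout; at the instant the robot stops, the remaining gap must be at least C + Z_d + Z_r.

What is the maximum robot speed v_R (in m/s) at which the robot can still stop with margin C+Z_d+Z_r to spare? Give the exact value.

v_R_max = 7/20 m/s = 0.3500 m/s

at the boundary: (5/8)·v² + (187/100)·v + (-11697/16000) = 0
  disc = (187/100)² − 4·(5/8)·(-11697/16000) = 851929/160000 ; √disc = 923/400
  v_R = (−(187/100) + 923/400) / (2·(5/8)) = 7/20 m/s
check:
stop time T_s = (7/20)/(4/5) = 0.4375 s
reaction-phase robot travel = 0.3500·0.1200 = 0.0420 m
braking distance = 0.3500²/(2·0.8000) = 0.0766 m
person approaches 1.4000·(0.1200+0.4375) = 0.7805 m
C+Z_d+Z_r = 0.1000+0.0000+0.0200 = 0.1200 m
sum ≈ 0.0420+0.0766+0.7805+0.1200 ≈ 1.0191 m = S ✓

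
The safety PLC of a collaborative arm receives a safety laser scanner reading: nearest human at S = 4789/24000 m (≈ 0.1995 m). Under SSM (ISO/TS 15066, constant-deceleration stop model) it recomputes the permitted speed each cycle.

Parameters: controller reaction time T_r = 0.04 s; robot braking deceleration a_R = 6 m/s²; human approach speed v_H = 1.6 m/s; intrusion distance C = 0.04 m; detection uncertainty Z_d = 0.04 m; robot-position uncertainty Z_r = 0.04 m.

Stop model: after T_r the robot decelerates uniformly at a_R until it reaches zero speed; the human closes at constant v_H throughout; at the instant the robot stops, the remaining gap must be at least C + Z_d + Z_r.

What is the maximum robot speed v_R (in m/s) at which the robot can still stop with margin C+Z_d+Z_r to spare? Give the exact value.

at the boundary: (1/12)·v² + (23/75)·v + (-373/24000) = 0
  disc = (23/75)² − 4·(1/12)·(-373/24000) = 3969/40000 ; √disc = 63/200
  v_R = (−(23/75) + 63/200) / (2·(1/12)) = 1/20 m/s
check:
T_s = v_R/a_R = (1/20)/6 = 0.0083 s
robot covers v_R·T_r = 0.0500·0.0400 = 0.0020 m before braking
robot covers 0.0500·0.0083 − ½·6.0000·0.0083² = 0.0002 m while stopping
human closes 1.6000·0.0483 = 0.0773 m
C+Z_d+Z_r = 0.0400+0.0400+0.0400 = 0.1200 m
sum ≈ 0.0020+0.0002+0.0773+0.1200 ≈ 0.1995 m = S ✓

v_R_max = 1/20 m/s = 0.0500 m/s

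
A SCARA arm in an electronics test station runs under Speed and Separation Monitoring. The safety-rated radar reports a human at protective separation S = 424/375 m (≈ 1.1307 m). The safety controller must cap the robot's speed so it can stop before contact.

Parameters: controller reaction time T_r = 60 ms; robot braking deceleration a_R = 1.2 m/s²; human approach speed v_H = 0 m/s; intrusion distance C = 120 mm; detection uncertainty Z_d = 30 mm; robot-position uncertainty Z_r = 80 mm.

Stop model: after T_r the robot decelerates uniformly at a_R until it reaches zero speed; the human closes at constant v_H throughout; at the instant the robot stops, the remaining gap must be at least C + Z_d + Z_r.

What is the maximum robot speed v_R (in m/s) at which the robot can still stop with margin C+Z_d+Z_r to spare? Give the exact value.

v_R_max = 7/5 m/s = 1.4000 m/s

collect terms ⇒ (5/12)·v_R² + (3/50)·v_R + (-1351/1500) = 0
  disc = (3/50)² − 4·(5/12)·(-1351/1500) = 8464/5625 ; √disc = 92/75
  v_R = (−(3/50) + 92/75) / (2·(5/12)) = 7/5 m/s
check:
T_s = v_R/a_R = (7/5)/(6/5) = 1.1667 s
reaction-phase robot travel = 1.4000·0.0600 = 0.0840 m
robot covers 1.4000·1.1667 − ½·1.2000·1.1667² = 0.8167 m while stopping
human over T_r+T_s: 0.0000·(0.0600+1.1667) = 0.0000 m
residual clearance needed = 0.1200+0.0300+0.0800 = 0.2300 m
sum ≈ 0.0840+0.8167+0.0000+0.2300 ≈ 1.1307 m = S ✓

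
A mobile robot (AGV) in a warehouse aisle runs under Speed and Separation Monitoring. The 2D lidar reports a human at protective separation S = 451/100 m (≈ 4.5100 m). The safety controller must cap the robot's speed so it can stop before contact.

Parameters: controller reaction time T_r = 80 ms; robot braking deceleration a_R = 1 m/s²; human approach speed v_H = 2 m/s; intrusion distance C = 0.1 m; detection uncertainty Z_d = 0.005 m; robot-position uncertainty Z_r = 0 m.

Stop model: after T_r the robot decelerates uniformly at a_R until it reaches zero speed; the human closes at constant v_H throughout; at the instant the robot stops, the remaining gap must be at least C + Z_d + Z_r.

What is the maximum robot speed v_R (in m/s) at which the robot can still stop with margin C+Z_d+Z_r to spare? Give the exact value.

at the boundary: (1/2)·v² + (52/25)·v + (-849/200) = 0
  disc = (52/25)² − 4·(1/2)·(-849/200) = 32041/2500 ; √disc = 179/50
  v_R = (−(52/25) + 179/50) / (2·(1/2)) = 3/2 m/s
check:
T_s = v_R/a_R = (3/2)/1 = 1.5000 s
robot in T_r: 1.5000·0.0800 = 0.1200 m
braking distance = 1.5000²/(2·1.0000) = 1.1250 m
human over T_r+T_s: 2.0000·(0.0800+1.5000) = 3.1600 m
residual clearance needed = 0.1000+0.0050+0.0000 = 0.1050 m
sum ≈ 0.1200+1.1250+3.1600+0.1050 ≈ 4.5100 m = S ✓

v_R_max = 3/2 m/s = 1.5000 m/s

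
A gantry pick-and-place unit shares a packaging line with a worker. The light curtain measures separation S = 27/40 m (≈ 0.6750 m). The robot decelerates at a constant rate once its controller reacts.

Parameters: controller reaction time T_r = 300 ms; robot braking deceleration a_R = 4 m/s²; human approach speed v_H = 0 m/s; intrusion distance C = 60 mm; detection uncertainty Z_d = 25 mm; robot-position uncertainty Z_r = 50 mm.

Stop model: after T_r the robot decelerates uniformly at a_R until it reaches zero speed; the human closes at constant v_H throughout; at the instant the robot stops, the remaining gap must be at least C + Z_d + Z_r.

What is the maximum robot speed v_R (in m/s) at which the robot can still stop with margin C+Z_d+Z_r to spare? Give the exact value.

v_R_max = 6/5 m/s = 1.2000 m/s

quadratic (1/8)·v² + (3/10)·v + (-27/50) = 0
  disc = (3/10)² − 4·(1/8)·(-27/50) = 9/25 ; √disc = 3/5
  v_R = (−(3/10) + 3/5) / (2·(1/8)) = 6/5 m/s
check:
braking lasts T_s = (6/5)/4 = 0.3000 s
robot in T_r: 1.2000·0.3000 = 0.3600 m
braking distance = 1.2000²/(2·4.0000) = 0.1800 m
human over T_r+T_s: 0.0000·(0.3000+0.3000) = 0.0000 m
C+Z_d+Z_r = 0.0600+0.0250+0.0500 = 0.1350 m
sum ≈ 0.3600+0.1800+0.0000+0.1350 ≈ 0.6750 m = S ✓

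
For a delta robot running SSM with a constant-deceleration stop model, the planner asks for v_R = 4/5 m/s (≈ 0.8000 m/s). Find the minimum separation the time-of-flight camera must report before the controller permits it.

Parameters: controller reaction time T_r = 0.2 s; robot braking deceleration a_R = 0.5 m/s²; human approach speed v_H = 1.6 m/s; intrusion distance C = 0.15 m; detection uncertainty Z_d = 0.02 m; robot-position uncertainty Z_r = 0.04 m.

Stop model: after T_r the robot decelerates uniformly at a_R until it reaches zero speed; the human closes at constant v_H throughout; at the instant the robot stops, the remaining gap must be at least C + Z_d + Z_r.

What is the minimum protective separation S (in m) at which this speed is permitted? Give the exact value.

braking lasts T_s = (4/5)/(1/2) = 1.6000 s
robot covers v_R·T_r = 0.8000·0.2000 = 0.1600 m before braking
robot under decel: 0.8000²/(2·0.5000) = 0.6400 m
human over T_r+T_s: 1.6000·(0.2000+1.6000) = 2.8800 m
C+Z_d+Z_r = 0.1500+0.0200+0.0400 = 0.2100 m
S_min ≈ 0.1600+0.6400+2.8800+0.2100  ⇒  S_min = 389/100 m

S_min = 389/100 m = 3.8900 m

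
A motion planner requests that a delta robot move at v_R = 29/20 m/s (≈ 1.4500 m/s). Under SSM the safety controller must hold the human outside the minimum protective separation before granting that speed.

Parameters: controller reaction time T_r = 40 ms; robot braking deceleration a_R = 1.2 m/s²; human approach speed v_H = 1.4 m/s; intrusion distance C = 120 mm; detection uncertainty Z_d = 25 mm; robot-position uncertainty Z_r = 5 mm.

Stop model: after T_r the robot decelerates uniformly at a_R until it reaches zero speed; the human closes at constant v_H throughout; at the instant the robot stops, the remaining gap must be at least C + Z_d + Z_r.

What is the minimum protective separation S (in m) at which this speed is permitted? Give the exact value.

S_min = 67961/24000 m = 2.8317 m

braking lasts T_s = (29/20)/(6/5) = 1.2083 s
reaction-phase robot travel = 1.4500·0.0400 = 0.0580 m
robot covers 1.4500·1.2083 − ½·1.2000·1.2083² = 0.8760 m while stopping
person approaches 1.4000·(0.0400+1.2083) = 1.7477 m
C+Z_d+Z_r = 0.1200+0.0250+0.0050 = 0.1500 m
S_min ≈ 0.0580+0.8760+1.7477+0.1500  ⇒  S_min = 67961/24000 m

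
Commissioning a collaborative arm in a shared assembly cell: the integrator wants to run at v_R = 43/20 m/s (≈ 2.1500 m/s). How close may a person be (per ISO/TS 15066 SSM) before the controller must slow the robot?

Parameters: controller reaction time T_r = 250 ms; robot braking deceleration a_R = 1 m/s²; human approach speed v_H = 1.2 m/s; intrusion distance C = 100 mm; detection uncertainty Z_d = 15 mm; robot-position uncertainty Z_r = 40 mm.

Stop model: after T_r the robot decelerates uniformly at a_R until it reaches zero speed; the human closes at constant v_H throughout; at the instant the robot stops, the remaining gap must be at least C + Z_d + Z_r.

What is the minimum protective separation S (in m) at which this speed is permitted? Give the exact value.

S_min = 4707/800 m = 5.8838 m

T_s = v_R/a_R = (43/20)/1 = 2.1500 s
robot in T_r: 2.1500·0.2500 = 0.5375 m
braking distance = 2.1500²/(2·1.0000) = 2.3112 m
human closes 1.2000·2.4000 = 2.8800 m
residual clearance needed = 0.1000+0.0150+0.0400 = 0.1550 m
S_min ≈ 0.5375+2.3112+2.8800+0.1550  ⇒  S_min = 4707/800 m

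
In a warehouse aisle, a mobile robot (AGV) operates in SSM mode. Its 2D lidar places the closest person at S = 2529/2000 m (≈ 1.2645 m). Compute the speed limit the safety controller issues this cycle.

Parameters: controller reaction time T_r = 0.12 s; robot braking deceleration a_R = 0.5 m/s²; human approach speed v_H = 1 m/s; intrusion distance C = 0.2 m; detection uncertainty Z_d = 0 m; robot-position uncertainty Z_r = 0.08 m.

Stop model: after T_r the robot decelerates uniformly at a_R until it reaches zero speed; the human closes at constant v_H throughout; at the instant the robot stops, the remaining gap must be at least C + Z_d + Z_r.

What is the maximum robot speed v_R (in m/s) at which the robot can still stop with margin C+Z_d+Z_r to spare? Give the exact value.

collect terms ⇒ (1)·v_R² + (53/25)·v_R + (-1729/2000) = 0
  disc = (53/25)² − 4·(1)·(-1729/2000) = 19881/2500 ; √disc = 141/50
  v_R = (−(53/25) + 141/50) / (2·(1)) = 7/20 m/s
check:
braking lasts T_s = (7/20)/(1/2) = 0.7000 s
reaction-phase robot travel = 0.3500·0.1200 = 0.0420 m
braking distance = 0.3500²/(2·0.5000) = 0.1225 m
person approaches 1.0000·(0.1200+0.7000) = 0.8200 m
margins: 0.2000+0.0000+0.0800 = 0.2800 m
sum ≈ 0.0420+0.1225+0.8200+0.2800 ≈ 1.2645 m = S ✓

v_R_max = 7/20 m/s = 0.3500 m/s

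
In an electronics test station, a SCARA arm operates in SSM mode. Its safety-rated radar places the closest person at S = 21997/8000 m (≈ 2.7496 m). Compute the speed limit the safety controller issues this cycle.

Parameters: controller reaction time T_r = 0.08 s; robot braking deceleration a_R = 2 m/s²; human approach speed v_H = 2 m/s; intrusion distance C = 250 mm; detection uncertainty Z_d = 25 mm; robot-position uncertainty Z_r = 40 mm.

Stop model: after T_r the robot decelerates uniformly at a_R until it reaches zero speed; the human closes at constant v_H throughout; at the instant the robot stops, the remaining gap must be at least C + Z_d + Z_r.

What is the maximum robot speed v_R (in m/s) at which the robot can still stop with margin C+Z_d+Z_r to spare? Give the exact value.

quadratic (1/4)·v² + (27/25)·v + (-18197/8000) = 0
  disc = (27/25)² − 4·(1/4)·(-18197/8000) = 137641/40000 ; √disc = 371/200
  v_R = (−(27/25) + 371/200) / (2·(1/4)) = 31/20 m/s
check:
T_s = v_R/a_R = (31/20)/2 = 0.7750 s
robot in T_r: 1.5500·0.0800 = 0.1240 m
robot covers 1.5500·0.7750 − ½·2.0000·0.7750² = 0.6006 m while stopping
person approaches 2.0000·(0.0800+0.7750) = 1.7100 m
margins: 0.2500+0.0250+0.0400 = 0.3150 m
sum ≈ 0.1240+0.6006+1.7100+0.3150 ≈ 2.7496 m = S ✓

v_R_max = 31/20 m/s = 1.5500 m/s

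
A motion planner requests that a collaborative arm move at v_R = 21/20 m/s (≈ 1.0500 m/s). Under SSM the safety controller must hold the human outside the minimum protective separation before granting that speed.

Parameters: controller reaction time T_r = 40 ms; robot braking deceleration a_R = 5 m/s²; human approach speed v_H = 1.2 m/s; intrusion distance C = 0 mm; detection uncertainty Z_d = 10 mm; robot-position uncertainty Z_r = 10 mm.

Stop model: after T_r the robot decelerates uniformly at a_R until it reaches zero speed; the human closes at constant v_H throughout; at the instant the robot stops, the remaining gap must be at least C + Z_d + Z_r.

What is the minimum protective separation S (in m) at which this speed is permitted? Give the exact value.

S_min = 1889/4000 m = 0.4723 m

stop time T_s = (21/20)/5 = 0.2100 s
robot covers v_R·T_r = 1.0500·0.0400 = 0.0420 m before braking
robot covers 1.0500·0.2100 − ½·5.0000·0.2100² = 0.1103 m while stopping
person approaches 1.2000·(0.0400+0.2100) = 0.3000 m
C+Z_d+Z_r = 0.0000+0.0100+0.0100 = 0.0200 m
S_min ≈ 0.0420+0.1103+0.3000+0.0200  ⇒  S_min = 1889/4000 m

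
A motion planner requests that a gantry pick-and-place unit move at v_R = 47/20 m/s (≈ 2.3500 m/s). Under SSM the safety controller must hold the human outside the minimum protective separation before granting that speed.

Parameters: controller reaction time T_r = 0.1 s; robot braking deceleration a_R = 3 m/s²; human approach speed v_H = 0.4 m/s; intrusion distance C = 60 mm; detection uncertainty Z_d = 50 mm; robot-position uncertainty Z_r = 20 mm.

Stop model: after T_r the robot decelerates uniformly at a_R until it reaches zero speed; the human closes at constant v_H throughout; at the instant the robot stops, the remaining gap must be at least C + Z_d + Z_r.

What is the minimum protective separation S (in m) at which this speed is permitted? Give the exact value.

stop time T_s = (47/20)/3 = 0.7833 s
robot covers v_R·T_r = 2.3500·0.1000 = 0.2350 m before braking
braking distance = 2.3500²/(2·3.0000) = 0.9204 m
person approaches 0.4000·(0.1000+0.7833) = 0.3533 m
C+Z_d+Z_r = 0.0600+0.0500+0.0200 = 0.1300 m
S_min ≈ 0.2350+0.9204+0.3533+0.1300  ⇒  S_min = 1311/800 m

S_min = 1311/800 m = 1.6387 m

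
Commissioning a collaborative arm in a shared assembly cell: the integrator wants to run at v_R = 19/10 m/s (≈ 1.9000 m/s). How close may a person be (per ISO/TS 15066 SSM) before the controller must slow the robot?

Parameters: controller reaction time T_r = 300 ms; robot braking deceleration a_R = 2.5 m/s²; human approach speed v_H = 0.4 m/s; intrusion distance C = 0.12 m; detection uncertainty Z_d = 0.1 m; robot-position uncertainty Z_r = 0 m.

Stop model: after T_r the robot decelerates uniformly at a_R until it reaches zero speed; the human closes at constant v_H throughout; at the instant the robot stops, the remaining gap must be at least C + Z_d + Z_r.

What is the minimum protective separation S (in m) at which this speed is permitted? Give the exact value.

S_min = 242/125 m = 1.9360 m

braking lasts T_s = (19/10)/(5/2) = 0.7600 s
robot covers v_R·T_r = 1.9000·0.3000 = 0.5700 m before braking
robot covers 1.9000·0.7600 − ½·2.5000·0.7600² = 0.7220 m while stopping
person approaches 0.4000·(0.3000+0.7600) = 0.4240 m
residual clearance needed = 0.1200+0.1000+0.0000 = 0.2200 m
S_min ≈ 0.5700+0.7220+0.4240+0.2200  ⇒  S_min = 242/125 m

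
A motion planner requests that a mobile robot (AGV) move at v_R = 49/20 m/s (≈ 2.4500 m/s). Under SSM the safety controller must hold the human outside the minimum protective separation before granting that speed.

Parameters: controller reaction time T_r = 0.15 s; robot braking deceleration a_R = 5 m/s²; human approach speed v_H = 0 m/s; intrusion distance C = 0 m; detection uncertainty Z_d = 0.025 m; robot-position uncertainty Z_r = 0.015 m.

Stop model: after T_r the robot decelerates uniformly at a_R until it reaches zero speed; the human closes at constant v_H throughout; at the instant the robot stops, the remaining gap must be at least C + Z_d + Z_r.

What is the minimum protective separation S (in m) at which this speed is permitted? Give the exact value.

S_min = 4031/4000 m = 1.0077 m

braking lasts T_s = (49/20)/5 = 0.4900 s
reaction-phase robot travel = 2.4500·0.1500 = 0.3675 m
robot covers 2.4500·0.4900 − ½·5.0000·0.4900² = 0.6002 m while stopping
human over T_r+T_s: 0.0000·(0.1500+0.4900) = 0.0000 m
C+Z_d+Z_r = 0.0000+0.0250+0.0150 = 0.0400 m
S_min ≈ 0.3675+0.6002+0.0000+0.0400  ⇒  S_min = 4031/4000 m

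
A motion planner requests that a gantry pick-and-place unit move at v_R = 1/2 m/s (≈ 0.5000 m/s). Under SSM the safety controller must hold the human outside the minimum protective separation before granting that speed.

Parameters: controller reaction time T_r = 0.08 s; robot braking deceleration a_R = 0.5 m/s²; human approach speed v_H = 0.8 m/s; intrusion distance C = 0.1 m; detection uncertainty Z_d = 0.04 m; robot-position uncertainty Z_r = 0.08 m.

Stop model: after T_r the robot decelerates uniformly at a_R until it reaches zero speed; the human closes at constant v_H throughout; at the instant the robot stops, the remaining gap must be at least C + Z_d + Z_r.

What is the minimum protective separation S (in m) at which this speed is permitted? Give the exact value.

T_s = v_R/a_R = (1/2)/(1/2) = 1.0000 s
robot in T_r: 0.5000·0.0800 = 0.0400 m
robot covers 0.5000·1.0000 − ½·0.5000·1.0000² = 0.2500 m while stopping
human closes 0.8000·1.0800 = 0.8640 m
residual clearance needed = 0.1000+0.0400+0.0800 = 0.2200 m
S_min ≈ 0.0400+0.2500+0.8640+0.2200  ⇒  S_min = 687/500 m

S_min = 687/500 m = 1.3740 m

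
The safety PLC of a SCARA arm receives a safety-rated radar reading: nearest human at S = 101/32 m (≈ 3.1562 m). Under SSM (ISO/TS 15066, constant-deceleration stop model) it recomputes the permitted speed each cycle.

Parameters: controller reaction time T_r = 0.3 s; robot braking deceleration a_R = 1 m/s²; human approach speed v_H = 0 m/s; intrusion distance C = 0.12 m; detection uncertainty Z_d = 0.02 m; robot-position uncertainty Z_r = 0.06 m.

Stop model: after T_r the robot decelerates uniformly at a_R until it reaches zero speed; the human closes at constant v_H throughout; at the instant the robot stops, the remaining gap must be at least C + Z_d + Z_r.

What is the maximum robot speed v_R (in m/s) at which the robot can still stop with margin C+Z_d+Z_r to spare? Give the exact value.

at the boundary: (1/2)·v² + (3/10)·v + (-473/160) = 0
  disc = (3/10)² − 4·(1/2)·(-473/160) = 2401/400 ; √disc = 49/20
  v_R = (−(3/10) + 49/20) / (2·(1/2)) = 43/20 m/s
check:
T_s = v_R/a_R = (43/20)/1 = 2.1500 s
robot covers v_R·T_r = 2.1500·0.3000 = 0.6450 m before braking
robot covers 2.1500·2.1500 − ½·1.0000·2.1500² = 2.3112 m while stopping
human closes 0.0000·2.4500 = 0.0000 m
margins: 0.1200+0.0200+0.0600 = 0.2000 m
sum ≈ 0.6450+2.3112+0.0000+0.2000 ≈ 3.1562 m = S ✓

v_R_max = 43/20 m/s = 2.1500 m/s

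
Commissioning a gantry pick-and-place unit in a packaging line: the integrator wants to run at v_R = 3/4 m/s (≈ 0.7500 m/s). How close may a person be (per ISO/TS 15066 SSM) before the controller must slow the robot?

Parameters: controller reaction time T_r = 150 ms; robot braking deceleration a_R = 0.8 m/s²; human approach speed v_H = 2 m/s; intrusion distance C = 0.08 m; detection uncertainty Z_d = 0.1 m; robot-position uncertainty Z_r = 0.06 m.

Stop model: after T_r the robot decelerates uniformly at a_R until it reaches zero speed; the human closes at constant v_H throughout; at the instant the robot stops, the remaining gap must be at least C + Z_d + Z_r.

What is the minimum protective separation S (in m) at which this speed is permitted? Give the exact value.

T_s = v_R/a_R = (3/4)/(4/5) = 0.9375 s
robot covers v_R·T_r = 0.7500·0.1500 = 0.1125 m before braking
robot under decel: 0.7500²/(2·0.8000) = 0.3516 m
human over T_r+T_s: 2.0000·(0.1500+0.9375) = 2.1750 m
C+Z_d+Z_r = 0.0800+0.1000+0.0600 = 0.2400 m
S_min ≈ 0.1125+0.3516+2.1750+0.2400  ⇒  S_min = 9213/3200 m

S_min = 9213/3200 m = 2.8791 m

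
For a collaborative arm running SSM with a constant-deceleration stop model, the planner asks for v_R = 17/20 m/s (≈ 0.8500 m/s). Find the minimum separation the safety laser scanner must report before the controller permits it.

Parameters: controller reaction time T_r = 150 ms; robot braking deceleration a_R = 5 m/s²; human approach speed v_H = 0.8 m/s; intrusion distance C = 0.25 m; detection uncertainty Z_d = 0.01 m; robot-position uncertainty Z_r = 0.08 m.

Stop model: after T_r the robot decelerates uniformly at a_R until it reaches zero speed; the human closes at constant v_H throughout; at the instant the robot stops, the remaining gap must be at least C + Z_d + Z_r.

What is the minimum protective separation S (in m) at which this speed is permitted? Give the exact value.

stop time T_s = (17/20)/5 = 0.1700 s
robot in T_r: 0.8500·0.1500 = 0.1275 m
braking distance = 0.8500²/(2·5.0000) = 0.0722 m
human over T_r+T_s: 0.8000·(0.1500+0.1700) = 0.2560 m
residual clearance needed = 0.2500+0.0100+0.0800 = 0.3400 m
S_min ≈ 0.1275+0.0722+0.2560+0.3400  ⇒  S_min = 3183/4000 m

S_min = 3183/4000 m = 0.7957 m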